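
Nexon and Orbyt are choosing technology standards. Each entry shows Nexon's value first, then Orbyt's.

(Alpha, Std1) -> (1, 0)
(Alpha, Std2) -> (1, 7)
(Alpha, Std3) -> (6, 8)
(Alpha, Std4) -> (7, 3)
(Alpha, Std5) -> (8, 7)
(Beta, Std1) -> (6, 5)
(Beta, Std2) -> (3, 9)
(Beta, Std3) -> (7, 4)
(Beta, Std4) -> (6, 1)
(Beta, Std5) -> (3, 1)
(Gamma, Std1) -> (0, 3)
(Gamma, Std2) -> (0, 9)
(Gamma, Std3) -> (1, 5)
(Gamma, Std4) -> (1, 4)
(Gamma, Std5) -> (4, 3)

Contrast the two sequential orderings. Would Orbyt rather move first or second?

first

If Nexon leads: Orbyt's best replies are Alpha→Std3, Beta→Std2, Gamma→Std2; Nexon's induced payoffs 6, 3, 0; outcome (Alpha, Std3), payoffs (6, 8).
If Orbyt leads: Nexon's best replies are Std1→Beta, Std2→Beta, Std3→Beta, Std4→Alpha, Std5→Alpha; Orbyt's induced payoffs 5, 9, 4, 3, 7; outcome (Beta, Std2), payoffs (3, 9).
Orbyt gets 9 moving first and 8 moving second, so Orbyt prefers to move first.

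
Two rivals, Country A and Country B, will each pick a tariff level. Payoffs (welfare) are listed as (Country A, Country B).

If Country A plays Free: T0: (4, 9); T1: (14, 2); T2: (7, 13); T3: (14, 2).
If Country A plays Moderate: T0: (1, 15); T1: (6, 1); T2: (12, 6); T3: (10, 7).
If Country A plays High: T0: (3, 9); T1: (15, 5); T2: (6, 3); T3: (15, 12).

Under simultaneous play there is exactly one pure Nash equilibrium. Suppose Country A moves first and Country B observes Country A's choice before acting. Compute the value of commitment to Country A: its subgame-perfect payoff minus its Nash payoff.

Backward induction with Country A moving first.
- Free: Country B compares 9, 2, 13, 2 and picks T2; Country A would get 7.
- Moderate: Country B compares 15, 1, 6, 7 and picks T0; Country A would get 1.
- High: Country B compares 9, 5, 3, 12 and picks T3; Country A would get 15.
Among 7, 1, 15, the best is 15 at High. Subgame-perfect outcome: (High, T3) with payoffs (15, 12).
Under simultaneous play:
Country A's best replies: T0→Free; T1→High; T2→Moderate; T3→High.
Country B's best replies: Free→T2; Moderate→T0; High→T3.
Only (High, T3) has each player best-responding; Nash payoffs (15, 12).
Country A's commitment gain: 15 − 15 = 0.

0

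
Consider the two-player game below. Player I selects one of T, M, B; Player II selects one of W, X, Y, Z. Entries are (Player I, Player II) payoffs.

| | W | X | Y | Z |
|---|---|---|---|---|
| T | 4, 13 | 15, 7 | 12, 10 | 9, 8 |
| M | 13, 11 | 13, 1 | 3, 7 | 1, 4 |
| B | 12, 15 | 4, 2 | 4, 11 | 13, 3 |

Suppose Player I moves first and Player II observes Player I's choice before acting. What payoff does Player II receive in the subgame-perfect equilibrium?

Backward induction with Player I moving first.
- T → Player II plays W (best of 13, 7, 10, 8); Player I gets 4.
- M → Player II plays W (best of 11, 1, 7, 4); Player I gets 13.
- B → Player II plays W (best of 15, 2, 11, 3); Player I gets 12.
Maximizing over 4, 13, 12, Player I chooses M. Subgame-perfect outcome: (M, W) with payoffs (13, 11).

11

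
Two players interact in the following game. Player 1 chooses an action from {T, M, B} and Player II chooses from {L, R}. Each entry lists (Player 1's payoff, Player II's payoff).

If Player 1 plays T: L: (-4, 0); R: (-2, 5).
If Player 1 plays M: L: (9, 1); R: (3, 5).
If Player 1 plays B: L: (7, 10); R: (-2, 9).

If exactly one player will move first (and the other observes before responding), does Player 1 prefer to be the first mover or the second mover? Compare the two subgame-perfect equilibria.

first

If Player 1 leads: Player II's best replies are T→R, M→R, B→L; Player 1's induced payoffs -2, 3, 7; outcome (B, L), payoffs (7, 10).
If Player II leads: Player 1's best replies are L→M, R→M; Player II's induced payoffs 1, 5; outcome (M, R), payoffs (3, 5).
Player 1 gets 7 moving first and 3 moving second, so Player 1 prefers to move first.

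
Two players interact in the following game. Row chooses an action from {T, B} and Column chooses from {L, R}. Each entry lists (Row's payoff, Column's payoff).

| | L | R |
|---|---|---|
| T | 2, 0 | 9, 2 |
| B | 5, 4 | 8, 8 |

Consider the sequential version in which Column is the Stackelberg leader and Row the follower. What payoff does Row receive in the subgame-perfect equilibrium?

Solve by backward induction (Column leads).
- L → Row plays B (best of 2, 5); Column gets 4.
- R → Row plays T (best of 9, 8); Column gets 2.
Among 4, 2, the best is 4 at L. Subgame-perfect outcome: (B, L) with payoffs (5, 4).

5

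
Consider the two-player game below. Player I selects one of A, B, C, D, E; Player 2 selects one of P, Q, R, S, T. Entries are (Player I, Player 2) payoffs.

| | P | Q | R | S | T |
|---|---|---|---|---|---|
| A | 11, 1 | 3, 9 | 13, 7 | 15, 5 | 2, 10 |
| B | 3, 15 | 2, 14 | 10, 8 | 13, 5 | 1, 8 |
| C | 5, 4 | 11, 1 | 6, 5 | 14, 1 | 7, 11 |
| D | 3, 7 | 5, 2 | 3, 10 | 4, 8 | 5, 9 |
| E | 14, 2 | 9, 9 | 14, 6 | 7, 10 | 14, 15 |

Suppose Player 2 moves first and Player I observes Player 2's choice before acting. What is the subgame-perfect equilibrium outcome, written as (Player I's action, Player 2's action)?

Backward induction with Player 2 moving first.
- P: Player I compares 11, 3, 5, 3, 14 and picks E; Player 2 would get 2.
- Q: Player I compares 3, 2, 11, 5, 9 and picks C; Player 2 would get 1.
- R: Player I compares 13, 10, 6, 3, 14 and picks E; Player 2 would get 6.
- S: Player I compares 15, 13, 14, 4, 7 and picks A; Player 2 would get 5.
- T: Player I compares 2, 1, 7, 5, 14 and picks E; Player 2 would get 15.
Player 2's induced payoffs are 2, 1, 6, 5, 15, so Player 2 commits to T. Subgame-perfect outcome: (E, T) with payoffs (14, 15).

(E, T)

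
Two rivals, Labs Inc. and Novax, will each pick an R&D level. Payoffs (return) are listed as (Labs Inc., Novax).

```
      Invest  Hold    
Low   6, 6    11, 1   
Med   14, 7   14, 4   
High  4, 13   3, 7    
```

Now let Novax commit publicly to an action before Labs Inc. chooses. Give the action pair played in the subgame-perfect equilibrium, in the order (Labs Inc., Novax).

Solve by backward induction (Novax leads).
- Invest: Labs Inc. compares 6, 14, 4 and picks Med; Novax would get 7.
- Hold: Labs Inc. compares 11, 14, 3 and picks Med; Novax would get 4.
Among 7, 4, the best is 7 at Invest. Subgame-perfect outcome: (Med, Invest) with payoffs (14, 7).

(Med, Invest)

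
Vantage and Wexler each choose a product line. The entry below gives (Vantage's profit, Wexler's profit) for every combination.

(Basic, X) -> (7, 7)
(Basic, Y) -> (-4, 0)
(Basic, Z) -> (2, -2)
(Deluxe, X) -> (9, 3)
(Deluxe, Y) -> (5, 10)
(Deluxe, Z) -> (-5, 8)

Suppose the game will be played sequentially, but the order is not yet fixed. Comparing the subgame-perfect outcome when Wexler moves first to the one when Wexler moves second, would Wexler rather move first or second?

first

If Vantage leads: Wexler's best replies are Basic→X, Deluxe→Y; Vantage's induced payoffs 7, 5; outcome (Basic, X), payoffs (7, 7).
If Wexler leads: Vantage's best replies are X→Deluxe, Y→Deluxe, Z→Basic; Wexler's induced payoffs 3, 10, -2; outcome (Deluxe, Y), payoffs (5, 10).
Wexler gets 10 moving first and 7 moving second, so Wexler prefers to move first.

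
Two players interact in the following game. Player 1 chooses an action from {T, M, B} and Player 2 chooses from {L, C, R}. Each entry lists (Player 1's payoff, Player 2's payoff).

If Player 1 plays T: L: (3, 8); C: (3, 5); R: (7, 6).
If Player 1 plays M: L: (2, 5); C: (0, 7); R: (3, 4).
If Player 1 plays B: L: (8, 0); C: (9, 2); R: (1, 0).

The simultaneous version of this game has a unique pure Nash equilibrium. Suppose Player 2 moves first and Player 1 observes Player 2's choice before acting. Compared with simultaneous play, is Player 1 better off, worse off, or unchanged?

Backward induction with Player 2 moving first.
- L: Player 1 compares 3, 2, 8 and picks B; Player 2 would get 0.
- C: Player 1 compares 3, 0, 9 and picks B; Player 2 would get 2.
- R: Player 1 compares 7, 3, 1 and picks T; Player 2 would get 6.
Maximizing over 0, 2, 6, Player 2 chooses R. Subgame-perfect outcome: (T, R) with payoffs (7, 6).
For the simultaneous game, intersect best replies.
Player 1's best replies: L→B; C→B; R→T.
Player 2's best replies: T→L; M→C; B→C.
Only (B, C) has each player best-responding; Nash payoffs (9, 2).
Player 1 earns 7 sequentially versus 9 at the Nash outcome: worse off.

worse off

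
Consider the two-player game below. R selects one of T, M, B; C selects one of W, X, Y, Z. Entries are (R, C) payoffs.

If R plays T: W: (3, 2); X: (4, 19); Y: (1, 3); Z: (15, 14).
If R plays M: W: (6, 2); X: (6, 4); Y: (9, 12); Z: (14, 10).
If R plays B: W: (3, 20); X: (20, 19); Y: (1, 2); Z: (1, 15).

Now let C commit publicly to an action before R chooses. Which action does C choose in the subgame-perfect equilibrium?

R best-responds to each possible C move:
- W: BR = M, leader payoff 2.
- X: BR = B, leader payoff 19.
- Y: BR = M, leader payoff 12.
- Z: BR = T, leader payoff 14.
Maximizing over 2, 19, 12, 14, C chooses X. Subgame-perfect outcome: (B, X) with payoffs (20, 19).

X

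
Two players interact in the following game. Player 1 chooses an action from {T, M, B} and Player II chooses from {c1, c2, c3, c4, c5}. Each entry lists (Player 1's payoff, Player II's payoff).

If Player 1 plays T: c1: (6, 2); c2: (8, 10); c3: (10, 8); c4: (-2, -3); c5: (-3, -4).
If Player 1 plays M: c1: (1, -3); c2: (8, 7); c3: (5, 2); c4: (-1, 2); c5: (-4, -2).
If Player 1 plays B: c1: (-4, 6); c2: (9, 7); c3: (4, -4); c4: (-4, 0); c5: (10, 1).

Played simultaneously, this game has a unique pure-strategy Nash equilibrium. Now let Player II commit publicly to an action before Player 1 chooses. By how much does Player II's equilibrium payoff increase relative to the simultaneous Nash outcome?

Solve by backward induction (Player II leads).
- c1 → Player 1 plays T (best of 6, 1, -4); Player II gets 2.
- c2 → Player 1 plays B (best of 8, 8, 9); Player II gets 7.
- c3 → Player 1 plays T (best of 10, 5, 4); Player II gets 8.
- c4 → Player 1 plays M (best of -2, -1, -4); Player II gets 2.
- c5 → Player 1 plays B (best of -3, -4, 10); Player II gets 1.
Maximizing over 2, 7, 8, 2, 1, Player II chooses c3. Subgame-perfect outcome: (T, c3) with payoffs (10, 8).
Under simultaneous play:
Player 1's best replies: c1→T; c2→B; c3→T; c4→M; c5→B.
Player II's best replies: T→c2; M→c2; B→c2.
Only (B, c2) has each player best-responding; Nash payoffs (9, 7).
Player II's commitment gain: 8 − 7 = 1.

1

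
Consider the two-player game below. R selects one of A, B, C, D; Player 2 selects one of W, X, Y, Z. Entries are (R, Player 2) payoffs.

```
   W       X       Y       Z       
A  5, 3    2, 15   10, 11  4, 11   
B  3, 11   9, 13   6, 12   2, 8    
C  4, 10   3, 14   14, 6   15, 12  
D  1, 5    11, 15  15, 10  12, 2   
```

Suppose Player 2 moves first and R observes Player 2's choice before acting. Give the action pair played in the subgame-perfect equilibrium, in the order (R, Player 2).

Work backward from R's decision.
- W: R compares 5, 3, 4, 1 and picks A; Player 2 would get 3.
- X: R compares 2, 9, 3, 11 and picks D; Player 2 would get 15.
- Y: R compares 10, 6, 14, 15 and picks D; Player 2 would get 10.
- Z: R compares 4, 2, 15, 12 and picks C; Player 2 would get 12.
Maximizing over 3, 15, 10, 12, Player 2 chooses X. Subgame-perfect outcome: (D, X) with payoffs (11, 15).

(D, X)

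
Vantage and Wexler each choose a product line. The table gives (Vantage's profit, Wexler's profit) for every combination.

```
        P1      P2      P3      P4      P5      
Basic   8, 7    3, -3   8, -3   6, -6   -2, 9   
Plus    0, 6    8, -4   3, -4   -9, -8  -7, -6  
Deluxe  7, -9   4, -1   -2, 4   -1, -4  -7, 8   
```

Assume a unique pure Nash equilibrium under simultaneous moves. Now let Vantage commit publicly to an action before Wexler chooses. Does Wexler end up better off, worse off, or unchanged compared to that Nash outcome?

worse off

Wexler best-responds to each possible Vantage move:
- Basic → Wexler plays P5 (best of 7, -3, -3, -6, 9); Vantage gets -2.
- Plus → Wexler plays P1 (best of 6, -4, -4, -8, -6); Vantage gets 0.
- Deluxe → Wexler plays P5 (best of -9, -1, 4, -4, 8); Vantage gets -7.
Among -2, 0, -7, the best is 0 at Plus. Subgame-perfect outcome: (Plus, P1) with payoffs (0, 6).
Under simultaneous play:
Vantage's best replies: P1→Basic; P2→Plus; P3→Basic; P4→Basic; P5→Basic.
Wexler's best replies: Basic→P5; Plus→P1; Deluxe→P5.
Only (Basic, P5) has each player best-responding; Nash payoffs (-2, 9).
Wexler earns 6 sequentially versus 9 at the Nash outcome: worse off.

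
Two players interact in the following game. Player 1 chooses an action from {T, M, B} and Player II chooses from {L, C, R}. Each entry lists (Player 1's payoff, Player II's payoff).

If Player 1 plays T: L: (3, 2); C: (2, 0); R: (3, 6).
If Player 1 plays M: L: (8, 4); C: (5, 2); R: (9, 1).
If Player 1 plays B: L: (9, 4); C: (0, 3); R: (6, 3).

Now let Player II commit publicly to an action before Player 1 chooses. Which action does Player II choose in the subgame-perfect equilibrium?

Player 1 best-responds to each possible Player II move:
- L: BR = B, leader payoff 4.
- C: BR = M, leader payoff 2.
- R: BR = M, leader payoff 1.
Player II's induced payoffs are 4, 2, 1, so Player II commits to L. Subgame-perfect outcome: (B, L) with payoffs (9, 4).

L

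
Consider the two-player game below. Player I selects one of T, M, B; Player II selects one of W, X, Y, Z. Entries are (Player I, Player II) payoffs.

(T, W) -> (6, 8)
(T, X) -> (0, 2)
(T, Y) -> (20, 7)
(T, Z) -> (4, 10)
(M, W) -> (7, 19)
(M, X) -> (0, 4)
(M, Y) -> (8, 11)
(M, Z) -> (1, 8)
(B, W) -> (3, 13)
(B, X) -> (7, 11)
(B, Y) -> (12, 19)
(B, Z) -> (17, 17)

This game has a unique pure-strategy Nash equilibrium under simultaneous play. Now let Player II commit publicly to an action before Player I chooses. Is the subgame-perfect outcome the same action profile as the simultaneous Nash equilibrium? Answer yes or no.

yes

Backward induction with Player II moving first.
- W: Player I compares 6, 7, 3 and picks M; Player II would get 19.
- X: Player I compares 0, 0, 7 and picks B; Player II would get 11.
- Y: Player I compares 20, 8, 12 and picks T; Player II would get 7.
- Z: Player I compares 4, 1, 17 and picks B; Player II would get 17.
Among 19, 11, 7, 17, the best is 19 at W. Subgame-perfect outcome: (M, W) with payoffs (7, 19).
Under simultaneous play:
Player I's best replies: W→M; X→B; Y→T; Z→B.
Player II's best replies: T→Z; M→W; B→Y.
Only (M, W) has each player best-responding; Nash payoffs (7, 19).
Sequential outcome (M, W) coincides with the Nash profile (M, W).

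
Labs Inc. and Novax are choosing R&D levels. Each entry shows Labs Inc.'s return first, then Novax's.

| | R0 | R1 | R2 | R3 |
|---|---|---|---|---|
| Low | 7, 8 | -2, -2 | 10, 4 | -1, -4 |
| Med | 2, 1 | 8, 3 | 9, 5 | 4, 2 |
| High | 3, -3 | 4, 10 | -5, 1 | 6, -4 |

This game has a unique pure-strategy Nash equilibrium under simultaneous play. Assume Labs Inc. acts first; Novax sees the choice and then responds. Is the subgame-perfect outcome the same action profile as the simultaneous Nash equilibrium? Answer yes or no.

Solve by backward induction (Labs Inc. leads).
- Low: BR = R0, leader payoff 7.
- Med: BR = R2, leader payoff 9.
- High: BR = R1, leader payoff 4.
Labs Inc.'s induced payoffs are 7, 9, 4, so Labs Inc. commits to Med. Subgame-perfect outcome: (Med, R2) with payoffs (9, 5).
Under simultaneous play:
Labs Inc.'s best replies: R0→Low; R1→Med; R2→Low; R3→High.
Novax's best replies: Low→R0; Med→R2; High→R1.
Only (Low, R0) has each player best-responding; Nash payoffs (7, 8).
Sequential outcome (Med, R2) differs from the Nash profile (Low, R0).

no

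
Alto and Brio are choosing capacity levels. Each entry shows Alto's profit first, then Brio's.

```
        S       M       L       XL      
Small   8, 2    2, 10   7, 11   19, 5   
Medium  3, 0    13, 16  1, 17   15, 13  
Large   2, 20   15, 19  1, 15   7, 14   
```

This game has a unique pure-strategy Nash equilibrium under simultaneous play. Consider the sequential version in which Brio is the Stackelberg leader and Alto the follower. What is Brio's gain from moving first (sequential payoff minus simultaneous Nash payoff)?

Work backward from Alto's decision.
- S: Alto compares 8, 3, 2 and picks Small; Brio would get 2.
- M: Alto compares 2, 13, 15 and picks Large; Brio would get 19.
- L: Alto compares 7, 1, 1 and picks Small; Brio would get 11.
- XL: Alto compares 19, 15, 7 and picks Small; Brio would get 5.
Among 2, 19, 11, 5, the best is 19 at M. Subgame-perfect outcome: (Large, M) with payoffs (15, 19).
For the simultaneous game, intersect best replies.
Alto's best replies: S→Small; M→Large; L→Small; XL→Small.
Brio's best replies: Small→L; Medium→L; Large→S.
Only (Small, L) has each player best-responding; Nash payoffs (7, 11).
Brio's commitment gain: 19 − 11 = 8.

8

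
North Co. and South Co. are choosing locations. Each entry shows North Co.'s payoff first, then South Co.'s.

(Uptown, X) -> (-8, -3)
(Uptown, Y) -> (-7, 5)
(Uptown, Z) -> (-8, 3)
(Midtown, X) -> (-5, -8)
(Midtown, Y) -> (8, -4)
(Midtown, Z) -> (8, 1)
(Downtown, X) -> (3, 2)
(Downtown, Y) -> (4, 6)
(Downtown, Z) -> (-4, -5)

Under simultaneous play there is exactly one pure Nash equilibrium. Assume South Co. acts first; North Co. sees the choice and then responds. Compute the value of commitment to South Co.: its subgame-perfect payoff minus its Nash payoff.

1

Work backward from North Co.'s decision.
- X → North Co. plays Downtown (best of -8, -5, 3); South Co. gets 2.
- Y → North Co. plays Midtown (best of -7, 8, 4); South Co. gets -4.
- Z → North Co. plays Midtown (best of -8, 8, -4); South Co. gets 1.
Among 2, -4, 1, the best is 2 at X. Subgame-perfect outcome: (Downtown, X) with payoffs (3, 2).
Now find the simultaneous Nash equilibrium.
North Co.'s best replies: X→Downtown; Y→Midtown; Z→Midtown.
South Co.'s best replies: Uptown→Y; Midtown→Z; Downtown→Y.
The unique mutual best reply is (Midtown, Z), giving (8, 1).
South Co.'s commitment gain: 2 − 1 = 1.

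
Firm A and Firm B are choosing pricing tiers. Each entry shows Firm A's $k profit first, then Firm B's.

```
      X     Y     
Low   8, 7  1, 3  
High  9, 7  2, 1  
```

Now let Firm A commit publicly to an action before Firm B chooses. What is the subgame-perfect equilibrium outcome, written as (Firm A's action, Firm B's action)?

Backward induction with Firm A moving first.
- Low: BR = X, leader payoff 8.
- High: BR = X, leader payoff 9.
Among 8, 9, the best is 9 at High. Subgame-perfect outcome: (High, X) with payoffs (9, 7).

(High, X)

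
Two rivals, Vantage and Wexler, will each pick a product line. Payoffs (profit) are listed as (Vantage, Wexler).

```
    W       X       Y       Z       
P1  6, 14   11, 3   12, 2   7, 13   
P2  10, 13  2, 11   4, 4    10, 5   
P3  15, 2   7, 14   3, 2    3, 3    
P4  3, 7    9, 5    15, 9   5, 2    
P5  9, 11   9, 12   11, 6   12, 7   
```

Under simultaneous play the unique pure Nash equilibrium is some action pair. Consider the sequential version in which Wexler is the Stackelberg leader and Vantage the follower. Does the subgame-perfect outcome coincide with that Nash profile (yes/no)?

Solve by backward induction (Wexler leads).
- W: Vantage compares 6, 10, 15, 3, 9 and picks P3; Wexler would get 2.
- X: Vantage compares 11, 2, 7, 9, 9 and picks P1; Wexler would get 3.
- Y: Vantage compares 12, 4, 3, 15, 11 and picks P4; Wexler would get 9.
- Z: Vantage compares 7, 10, 3, 5, 12 and picks P5; Wexler would get 7.
Among 2, 3, 9, 7, the best is 9 at Y. Subgame-perfect outcome: (P4, Y) with payoffs (15, 9).
Now find the simultaneous Nash equilibrium.
Vantage's best replies: W→P3; X→P1; Y→P4; Z→P5.
Wexler's best replies: P1→W; P2→W; P3→X; P4→Y; P5→X.
Only (P4, Y) has each player best-responding; Nash payoffs (15, 9).
Sequential outcome (P4, Y) coincides with the Nash profile (P4, Y).

yes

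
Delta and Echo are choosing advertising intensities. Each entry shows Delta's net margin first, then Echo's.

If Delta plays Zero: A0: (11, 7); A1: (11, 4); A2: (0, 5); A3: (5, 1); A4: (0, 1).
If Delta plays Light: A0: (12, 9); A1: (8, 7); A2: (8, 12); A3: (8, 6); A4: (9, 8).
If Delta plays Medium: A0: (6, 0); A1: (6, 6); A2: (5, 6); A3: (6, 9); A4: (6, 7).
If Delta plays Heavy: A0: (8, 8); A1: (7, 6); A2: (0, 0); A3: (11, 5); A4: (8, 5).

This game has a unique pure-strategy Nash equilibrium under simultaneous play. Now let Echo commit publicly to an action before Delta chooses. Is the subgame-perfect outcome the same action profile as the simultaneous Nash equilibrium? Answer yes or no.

yes

Backward induction with Echo moving first.
- A0 → Delta plays Light (best of 11, 12, 6, 8); Echo gets 9.
- A1 → Delta plays Zero (best of 11, 8, 6, 7); Echo gets 4.
- A2 → Delta plays Light (best of 0, 8, 5, 0); Echo gets 12.
- A3 → Delta plays Heavy (best of 5, 8, 6, 11); Echo gets 5.
- A4 → Delta plays Light (best of 0, 9, 6, 8); Echo gets 8.
Echo's induced payoffs are 9, 4, 12, 5, 8, so Echo commits to A2. Subgame-perfect outcome: (Light, A2) with payoffs (8, 12).
Under simultaneous play:
Delta's best replies: A0→Light; A1→Zero; A2→Light; A3→Heavy; A4→Light.
Echo's best replies: Zero→A0; Light→A2; Medium→A3; Heavy→A0.
The unique mutual best reply is (Light, A2), giving (8, 12).
Sequential outcome (Light, A2) coincides with the Nash profile (Light, A2).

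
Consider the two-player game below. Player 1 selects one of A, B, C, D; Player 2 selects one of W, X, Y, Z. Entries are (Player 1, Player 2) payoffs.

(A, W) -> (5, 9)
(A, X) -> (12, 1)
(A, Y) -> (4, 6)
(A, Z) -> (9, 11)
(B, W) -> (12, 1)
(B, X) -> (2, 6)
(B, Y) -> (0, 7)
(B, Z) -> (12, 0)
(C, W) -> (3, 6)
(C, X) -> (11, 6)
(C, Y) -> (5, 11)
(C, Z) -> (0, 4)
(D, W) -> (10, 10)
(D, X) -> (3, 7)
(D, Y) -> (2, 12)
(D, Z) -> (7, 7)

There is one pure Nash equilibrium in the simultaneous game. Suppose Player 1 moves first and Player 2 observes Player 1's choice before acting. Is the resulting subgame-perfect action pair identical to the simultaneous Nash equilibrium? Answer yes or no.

Player 2 best-responds to each possible Player 1 move:
- A → Player 2 plays Z (best of 9, 1, 6, 11); Player 1 gets 9.
- B → Player 2 plays Y (best of 1, 6, 7, 0); Player 1 gets 0.
- C → Player 2 plays Y (best of 6, 6, 11, 4); Player 1 gets 5.
- D → Player 2 plays Y (best of 10, 7, 12, 7); Player 1 gets 2.
Maximizing over 9, 0, 5, 2, Player 1 chooses A. Subgame-perfect outcome: (A, Z) with payoffs (9, 11).
Under simultaneous play:
Player 1's best replies: W→B; X→A; Y→C; Z→B.
Player 2's best replies: A→Z; B→Y; C→Y; D→Y.
The unique mutual best reply is (C, Y), giving (5, 11).
Sequential outcome (A, Z) differs from the Nash profile (C, Y).

no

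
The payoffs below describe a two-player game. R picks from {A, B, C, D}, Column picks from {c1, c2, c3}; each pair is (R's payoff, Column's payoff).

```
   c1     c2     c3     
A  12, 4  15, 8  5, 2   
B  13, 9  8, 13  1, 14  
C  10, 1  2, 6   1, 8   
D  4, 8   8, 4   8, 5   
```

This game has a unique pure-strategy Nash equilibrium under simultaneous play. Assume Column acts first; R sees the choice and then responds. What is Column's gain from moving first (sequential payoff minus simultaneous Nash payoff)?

1

R best-responds to each possible Column move:
- c1 → R plays B (best of 12, 13, 10, 4); Column gets 9.
- c2 → R plays A (best of 15, 8, 2, 8); Column gets 8.
- c3 → R plays D (best of 5, 1, 1, 8); Column gets 5.
Column's induced payoffs are 9, 8, 5, so Column commits to c1. Subgame-perfect outcome: (B, c1) with payoffs (13, 9).
Now find the simultaneous Nash equilibrium.
R's best replies: c1→B; c2→A; c3→D.
Column's best replies: A→c2; B→c3; C→c3; D→c1.
The unique mutual best reply is (A, c2), giving (15, 8).
Column's commitment gain: 9 − 8 = 1.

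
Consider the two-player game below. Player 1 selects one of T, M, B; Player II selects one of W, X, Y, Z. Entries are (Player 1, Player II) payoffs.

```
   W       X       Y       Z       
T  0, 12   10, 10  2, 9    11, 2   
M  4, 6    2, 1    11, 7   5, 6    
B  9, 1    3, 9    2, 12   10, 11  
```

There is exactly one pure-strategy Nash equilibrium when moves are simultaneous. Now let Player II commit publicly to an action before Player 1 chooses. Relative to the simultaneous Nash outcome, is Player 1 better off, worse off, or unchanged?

worse off

Solve by backward induction (Player II leads).
- W: BR = B, leader payoff 1.
- X: BR = T, leader payoff 10.
- Y: BR = M, leader payoff 7.
- Z: BR = T, leader payoff 2.
Maximizing over 1, 10, 7, 2, Player II chooses X. Subgame-perfect outcome: (T, X) with payoffs (10, 10).
For the simultaneous game, intersect best replies.
Player 1's best replies: W→B; X→T; Y→M; Z→T.
Player II's best replies: T→W; M→Y; B→Y.
Only (M, Y) has each player best-responding; Nash payoffs (11, 7).
Player 1 earns 10 sequentially versus 11 at the Nash outcome: worse off.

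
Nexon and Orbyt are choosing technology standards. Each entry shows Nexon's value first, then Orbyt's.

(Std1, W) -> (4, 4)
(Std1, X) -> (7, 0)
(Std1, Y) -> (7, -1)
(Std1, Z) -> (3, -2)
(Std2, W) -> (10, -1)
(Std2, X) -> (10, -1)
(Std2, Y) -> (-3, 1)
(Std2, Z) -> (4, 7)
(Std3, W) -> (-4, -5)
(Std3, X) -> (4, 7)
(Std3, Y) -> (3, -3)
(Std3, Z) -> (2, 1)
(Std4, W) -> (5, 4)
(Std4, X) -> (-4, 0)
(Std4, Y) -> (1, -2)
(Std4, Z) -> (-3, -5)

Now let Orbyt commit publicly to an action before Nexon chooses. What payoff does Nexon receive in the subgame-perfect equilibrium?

4

Solve by backward induction (Orbyt leads).
- W → Nexon plays Std2 (best of 4, 10, -4, 5); Orbyt gets -1.
- X → Nexon plays Std2 (best of 7, 10, 4, -4); Orbyt gets -1.
- Y → Nexon plays Std1 (best of 7, -3, 3, 1); Orbyt gets -1.
- Z → Nexon plays Std2 (best of 3, 4, 2, -3); Orbyt gets 7.
Among -1, -1, -1, 7, the best is 7 at Z. Subgame-perfect outcome: (Std2, Z) with payoffs (4, 7).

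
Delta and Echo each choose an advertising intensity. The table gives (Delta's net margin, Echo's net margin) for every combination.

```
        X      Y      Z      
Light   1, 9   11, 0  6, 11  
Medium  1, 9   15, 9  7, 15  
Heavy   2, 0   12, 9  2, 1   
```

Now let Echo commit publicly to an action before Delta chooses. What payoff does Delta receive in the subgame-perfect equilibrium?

7

Work backward from Delta's decision.
- X: BR = Heavy, leader payoff 0.
- Y: BR = Medium, leader payoff 9.
- Z: BR = Medium, leader payoff 15.
Echo's induced payoffs are 0, 9, 15, so Echo commits to Z. Subgame-perfect outcome: (Medium, Z) with payoffs (7, 15).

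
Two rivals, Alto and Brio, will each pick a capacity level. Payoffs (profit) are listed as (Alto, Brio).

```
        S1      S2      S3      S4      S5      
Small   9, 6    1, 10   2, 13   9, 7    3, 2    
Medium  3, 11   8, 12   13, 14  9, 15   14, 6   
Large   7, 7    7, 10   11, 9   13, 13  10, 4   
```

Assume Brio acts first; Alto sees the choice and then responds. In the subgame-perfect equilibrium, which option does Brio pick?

S3

Solve by backward induction (Brio leads).
- S1 → Alto plays Small (best of 9, 3, 7); Brio gets 6.
- S2 → Alto plays Medium (best of 1, 8, 7); Brio gets 12.
- S3 → Alto plays Medium (best of 2, 13, 11); Brio gets 14.
- S4 → Alto plays Large (best of 9, 9, 13); Brio gets 13.
- S5 → Alto plays Medium (best of 3, 14, 10); Brio gets 6.
Maximizing over 6, 12, 14, 13, 6, Brio chooses S3. Subgame-perfect outcome: (Medium, S3) with payoffs (13, 14).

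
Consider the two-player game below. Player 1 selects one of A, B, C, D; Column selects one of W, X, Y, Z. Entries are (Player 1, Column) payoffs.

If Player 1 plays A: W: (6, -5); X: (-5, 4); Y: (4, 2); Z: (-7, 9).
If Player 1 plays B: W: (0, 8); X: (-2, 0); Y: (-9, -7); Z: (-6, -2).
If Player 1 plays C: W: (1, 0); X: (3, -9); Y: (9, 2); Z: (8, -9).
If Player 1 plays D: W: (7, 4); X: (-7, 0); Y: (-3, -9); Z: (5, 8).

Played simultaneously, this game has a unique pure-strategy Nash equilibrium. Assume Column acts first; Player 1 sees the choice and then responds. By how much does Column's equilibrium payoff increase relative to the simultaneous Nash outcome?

Player 1 best-responds to each possible Column move:
- W: Player 1 compares 6, 0, 1, 7 and picks D; Column would get 4.
- X: Player 1 compares -5, -2, 3, -7 and picks C; Column would get -9.
- Y: Player 1 compares 4, -9, 9, -3 and picks C; Column would get 2.
- Z: Player 1 compares -7, -6, 8, 5 and picks C; Column would get -9.
Among 4, -9, 2, -9, the best is 4 at W. Subgame-perfect outcome: (D, W) with payoffs (7, 4).
For the simultaneous game, intersect best replies.
Player 1's best replies: W→D; X→C; Y→C; Z→C.
Column's best replies: A→Z; B→W; C→Y; D→Z.
Only (C, Y) has each player best-responding; Nash payoffs (9, 2).
Column's commitment gain: 4 − 2 = 2.

2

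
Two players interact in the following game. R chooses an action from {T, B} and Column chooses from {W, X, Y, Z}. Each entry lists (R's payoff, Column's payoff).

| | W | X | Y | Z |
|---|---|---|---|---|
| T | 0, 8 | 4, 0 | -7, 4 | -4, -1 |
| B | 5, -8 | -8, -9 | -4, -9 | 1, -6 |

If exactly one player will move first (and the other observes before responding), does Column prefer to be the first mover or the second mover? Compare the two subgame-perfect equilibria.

first

If R leads: Column's best replies are T→W, B→Z; R's induced payoffs 0, 1; outcome (B, Z), payoffs (1, -6).
If Column leads: R's best replies are W→B, X→T, Y→B, Z→B; Column's induced payoffs -8, 0, -9, -6; outcome (T, X), payoffs (4, 0).
Column gets 0 moving first and -6 moving second, so Column prefers to move first.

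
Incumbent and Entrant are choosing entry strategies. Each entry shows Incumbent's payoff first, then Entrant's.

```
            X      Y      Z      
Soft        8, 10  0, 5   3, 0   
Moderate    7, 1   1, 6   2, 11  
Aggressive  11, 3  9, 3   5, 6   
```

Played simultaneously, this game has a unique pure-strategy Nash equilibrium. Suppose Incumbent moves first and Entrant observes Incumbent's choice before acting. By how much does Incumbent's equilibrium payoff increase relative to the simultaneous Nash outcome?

3

Backward induction with Incumbent moving first.
- Soft: Entrant compares 10, 5, 0 and picks X; Incumbent would get 8.
- Moderate: Entrant compares 1, 6, 11 and picks Z; Incumbent would get 2.
- Aggressive: Entrant compares 3, 3, 6 and picks Z; Incumbent would get 5.
Among 8, 2, 5, the best is 8 at Soft. Subgame-perfect outcome: (Soft, X) with payoffs (8, 10).
Now find the simultaneous Nash equilibrium.
Incumbent's best replies: X→Aggressive; Y→Aggressive; Z→Aggressive.
Entrant's best replies: Soft→X; Moderate→Z; Aggressive→Z.
The unique mutual best reply is (Aggressive, Z), giving (5, 6).
Incumbent's commitment gain: 8 − 5 = 3.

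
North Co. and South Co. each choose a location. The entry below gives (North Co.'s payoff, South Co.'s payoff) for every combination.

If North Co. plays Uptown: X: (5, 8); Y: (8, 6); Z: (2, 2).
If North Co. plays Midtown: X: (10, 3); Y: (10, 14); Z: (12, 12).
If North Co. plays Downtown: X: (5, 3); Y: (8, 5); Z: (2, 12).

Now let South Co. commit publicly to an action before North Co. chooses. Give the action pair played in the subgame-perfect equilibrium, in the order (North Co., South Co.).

Backward induction with South Co. moving first.
- X → North Co. plays Midtown (best of 5, 10, 5); South Co. gets 3.
- Y → North Co. plays Midtown (best of 8, 10, 8); South Co. gets 14.
- Z → North Co. plays Midtown (best of 2, 12, 2); South Co. gets 12.
South Co.'s induced payoffs are 3, 14, 12, so South Co. commits to Y. Subgame-perfect outcome: (Midtown, Y) with payoffs (10, 14).

(Midtown, Y)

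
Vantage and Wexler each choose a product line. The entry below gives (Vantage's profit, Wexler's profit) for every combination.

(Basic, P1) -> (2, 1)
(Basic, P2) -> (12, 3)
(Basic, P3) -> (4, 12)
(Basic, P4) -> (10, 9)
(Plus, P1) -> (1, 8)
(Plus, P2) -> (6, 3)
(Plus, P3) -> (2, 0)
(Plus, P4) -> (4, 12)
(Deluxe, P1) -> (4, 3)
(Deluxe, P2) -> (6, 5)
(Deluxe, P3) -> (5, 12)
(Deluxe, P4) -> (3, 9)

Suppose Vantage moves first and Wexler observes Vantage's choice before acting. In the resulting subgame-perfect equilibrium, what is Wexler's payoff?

12

Wexler best-responds to each possible Vantage move:
- Basic: BR = P3, leader payoff 4.
- Plus: BR = P4, leader payoff 4.
- Deluxe: BR = P3, leader payoff 5.
Maximizing over 4, 4, 5, Vantage chooses Deluxe. Subgame-perfect outcome: (Deluxe, P3) with payoffs (5, 12).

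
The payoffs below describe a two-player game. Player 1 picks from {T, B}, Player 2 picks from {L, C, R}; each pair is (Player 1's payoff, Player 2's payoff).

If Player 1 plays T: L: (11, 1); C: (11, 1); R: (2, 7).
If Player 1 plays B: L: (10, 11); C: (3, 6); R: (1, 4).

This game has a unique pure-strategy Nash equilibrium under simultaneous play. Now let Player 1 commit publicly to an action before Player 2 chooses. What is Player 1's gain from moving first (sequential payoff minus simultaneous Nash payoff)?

8

Player 2 best-responds to each possible Player 1 move:
- T: BR = R, leader payoff 2.
- B: BR = L, leader payoff 10.
Among 2, 10, the best is 10 at B. Subgame-perfect outcome: (B, L) with payoffs (10, 11).
For the simultaneous game, intersect best replies.
Player 1's best replies: L→T; C→T; R→T.
Player 2's best replies: T→R; B→L.
The unique mutual best reply is (T, R), giving (2, 7).
Player 1's commitment gain: 10 − 2 = 8.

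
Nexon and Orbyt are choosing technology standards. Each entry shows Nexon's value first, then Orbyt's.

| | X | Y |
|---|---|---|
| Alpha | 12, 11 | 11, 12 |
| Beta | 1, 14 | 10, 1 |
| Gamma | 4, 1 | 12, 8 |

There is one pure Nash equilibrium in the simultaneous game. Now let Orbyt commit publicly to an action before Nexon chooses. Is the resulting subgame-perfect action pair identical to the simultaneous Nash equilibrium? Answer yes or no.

no

Solve by backward induction (Orbyt leads).
- X: Nexon compares 12, 1, 4 and picks Alpha; Orbyt would get 11.
- Y: Nexon compares 11, 10, 12 and picks Gamma; Orbyt would get 8.
Maximizing over 11, 8, Orbyt chooses X. Subgame-perfect outcome: (Alpha, X) with payoffs (12, 11).
Now find the simultaneous Nash equilibrium.
Nexon's best replies: X→Alpha; Y→Gamma.
Orbyt's best replies: Alpha→Y; Beta→X; Gamma→Y.
Only (Gamma, Y) has each player best-responding; Nash payoffs (12, 8).
Sequential outcome (Alpha, X) differs from the Nash profile (Gamma, Y).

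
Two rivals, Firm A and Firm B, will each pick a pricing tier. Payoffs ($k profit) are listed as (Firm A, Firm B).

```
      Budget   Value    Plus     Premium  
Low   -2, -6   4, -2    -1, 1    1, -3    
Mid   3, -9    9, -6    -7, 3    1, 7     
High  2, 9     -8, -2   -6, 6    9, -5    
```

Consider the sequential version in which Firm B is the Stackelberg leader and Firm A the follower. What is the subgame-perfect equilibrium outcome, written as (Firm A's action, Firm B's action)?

Work backward from Firm A's decision.
- Budget → Firm A plays Mid (best of -2, 3, 2); Firm B gets -9.
- Value → Firm A plays Mid (best of 4, 9, -8); Firm B gets -6.
- Plus → Firm A plays Low (best of -1, -7, -6); Firm B gets 1.
- Premium → Firm A plays High (best of 1, 1, 9); Firm B gets -5.
Firm B's induced payoffs are -9, -6, 1, -5, so Firm B commits to Plus. Subgame-perfect outcome: (Low, Plus) with payoffs (-1, 1).

(Low, Plus)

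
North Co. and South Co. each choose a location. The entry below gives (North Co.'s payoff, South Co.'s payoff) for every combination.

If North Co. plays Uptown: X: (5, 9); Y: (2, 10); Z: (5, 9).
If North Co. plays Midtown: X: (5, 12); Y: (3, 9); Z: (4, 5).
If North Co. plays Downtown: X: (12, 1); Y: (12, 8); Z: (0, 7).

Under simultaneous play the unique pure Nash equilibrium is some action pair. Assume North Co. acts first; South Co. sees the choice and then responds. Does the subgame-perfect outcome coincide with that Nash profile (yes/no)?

Backward induction with North Co. moving first.
- Uptown: South Co. compares 9, 10, 9 and picks Y; North Co. would get 2.
- Midtown: South Co. compares 12, 9, 5 and picks X; North Co. would get 5.
- Downtown: South Co. compares 1, 8, 7 and picks Y; North Co. would get 12.
North Co.'s induced payoffs are 2, 5, 12, so North Co. commits to Downtown. Subgame-perfect outcome: (Downtown, Y) with payoffs (12, 8).
Under simultaneous play:
North Co.'s best replies: X→Downtown; Y→Downtown; Z→Uptown.
South Co.'s best replies: Uptown→Y; Midtown→X; Downtown→Y.
Only (Downtown, Y) has each player best-responding; Nash payoffs (12, 8).
Sequential outcome (Downtown, Y) coincides with the Nash profile (Downtown, Y).

yes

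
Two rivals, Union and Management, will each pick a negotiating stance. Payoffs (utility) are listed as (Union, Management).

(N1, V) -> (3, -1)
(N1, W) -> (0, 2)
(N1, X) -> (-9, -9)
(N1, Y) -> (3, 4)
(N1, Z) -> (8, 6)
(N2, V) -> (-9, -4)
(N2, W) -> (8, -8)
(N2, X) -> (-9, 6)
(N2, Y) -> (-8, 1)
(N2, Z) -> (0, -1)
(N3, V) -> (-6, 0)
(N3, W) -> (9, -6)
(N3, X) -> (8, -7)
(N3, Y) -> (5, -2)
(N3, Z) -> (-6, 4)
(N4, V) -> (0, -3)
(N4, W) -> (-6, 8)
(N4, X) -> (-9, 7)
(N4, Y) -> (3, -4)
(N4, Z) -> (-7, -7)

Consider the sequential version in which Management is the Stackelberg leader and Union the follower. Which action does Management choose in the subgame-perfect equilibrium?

Z

Solve by backward induction (Management leads).
- V: Union compares 3, -9, -6, 0 and picks N1; Management would get -1.
- W: Union compares 0, 8, 9, -6 and picks N3; Management would get -6.
- X: Union compares -9, -9, 8, -9 and picks N3; Management would get -7.
- Y: Union compares 3, -8, 5, 3 and picks N3; Management would get -2.
- Z: Union compares 8, 0, -6, -7 and picks N1; Management would get 6.
Management's induced payoffs are -1, -6, -7, -2, 6, so Management commits to Z. Subgame-perfect outcome: (N1, Z) with payoffs (8, 6).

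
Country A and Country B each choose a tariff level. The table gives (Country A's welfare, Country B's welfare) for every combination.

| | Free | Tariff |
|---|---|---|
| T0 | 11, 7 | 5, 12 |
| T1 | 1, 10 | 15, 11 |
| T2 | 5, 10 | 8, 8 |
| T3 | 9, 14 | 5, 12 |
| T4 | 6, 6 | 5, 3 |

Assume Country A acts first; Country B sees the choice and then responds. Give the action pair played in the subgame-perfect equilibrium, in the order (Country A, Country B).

Country B best-responds to each possible Country A move:
- T0: BR = Tariff, leader payoff 5.
- T1: BR = Tariff, leader payoff 15.
- T2: BR = Free, leader payoff 5.
- T3: BR = Free, leader payoff 9.
- T4: BR = Free, leader payoff 6.
Country A's induced payoffs are 5, 15, 5, 9, 6, so Country A commits to T1. Subgame-perfect outcome: (T1, Tariff) with payoffs (15, 11).

(T1, Tariff)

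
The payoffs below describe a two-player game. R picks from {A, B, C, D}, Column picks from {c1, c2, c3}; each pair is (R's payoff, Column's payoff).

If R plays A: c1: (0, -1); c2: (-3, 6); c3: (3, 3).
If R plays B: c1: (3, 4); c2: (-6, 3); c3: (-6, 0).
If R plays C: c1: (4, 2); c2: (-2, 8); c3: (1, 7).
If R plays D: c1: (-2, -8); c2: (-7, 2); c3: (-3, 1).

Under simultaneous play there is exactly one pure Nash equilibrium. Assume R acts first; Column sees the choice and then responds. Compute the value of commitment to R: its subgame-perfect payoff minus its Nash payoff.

Solve by backward induction (R leads).
- A: Column compares -1, 6, 3 and picks c2; R would get -3.
- B: Column compares 4, 3, 0 and picks c1; R would get 3.
- C: Column compares 2, 8, 7 and picks c2; R would get -2.
- D: Column compares -8, 2, 1 and picks c2; R would get -7.
R's induced payoffs are -3, 3, -2, -7, so R commits to B. Subgame-perfect outcome: (B, c1) with payoffs (3, 4).
Under simultaneous play:
R's best replies: c1→C; c2→C; c3→A.
Column's best replies: A→c2; B→c1; C→c2; D→c2.
Only (C, c2) has each player best-responding; Nash payoffs (-2, 8).
R's commitment gain: 3 − -2 = 5.

5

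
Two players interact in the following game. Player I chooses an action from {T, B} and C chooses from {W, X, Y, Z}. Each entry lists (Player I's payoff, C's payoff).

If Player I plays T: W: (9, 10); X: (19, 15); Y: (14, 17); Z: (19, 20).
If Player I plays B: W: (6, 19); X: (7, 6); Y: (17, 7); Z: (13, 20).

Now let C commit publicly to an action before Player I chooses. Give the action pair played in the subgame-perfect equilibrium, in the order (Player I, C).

(T, Z)

Solve by backward induction (C leads).
- W → Player I plays T (best of 9, 6); C gets 10.
- X → Player I plays T (best of 19, 7); C gets 15.
- Y → Player I plays B (best of 14, 17); C gets 7.
- Z → Player I plays T (best of 19, 13); C gets 20.
Among 10, 15, 7, 20, the best is 20 at Z. Subgame-perfect outcome: (T, Z) with payoffs (19, 20).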